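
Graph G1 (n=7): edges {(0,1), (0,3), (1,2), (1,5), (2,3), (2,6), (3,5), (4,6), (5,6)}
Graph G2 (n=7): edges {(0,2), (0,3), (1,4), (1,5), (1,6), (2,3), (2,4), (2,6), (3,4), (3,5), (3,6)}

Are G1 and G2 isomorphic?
No, not isomorphic

The graphs are NOT isomorphic.

Counting triangles (3-cliques): G1 has 0, G2 has 3.
Triangle count is an isomorphism invariant, so differing triangle counts rule out isomorphism.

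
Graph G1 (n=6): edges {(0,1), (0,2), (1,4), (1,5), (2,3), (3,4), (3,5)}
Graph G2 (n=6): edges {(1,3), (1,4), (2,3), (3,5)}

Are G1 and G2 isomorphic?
No, not isomorphic

The graphs are NOT isomorphic.

Connected components of G1: 1 component(s) with vertex sets [[0, 1, 2, 3, 4, 5]], sizes [6].
Connected components of G2: 2 component(s) with vertex sets [[0], [1, 2, 3, 4, 5]], sizes [1, 5].
The number of connected components (and the multiset of component sizes) is an isomorphism invariant — an isomorphism maps each component of G1 bijectively onto a component of G2. Since G1 has 1 component(s) and G2 has 2, they cannot be isomorphic.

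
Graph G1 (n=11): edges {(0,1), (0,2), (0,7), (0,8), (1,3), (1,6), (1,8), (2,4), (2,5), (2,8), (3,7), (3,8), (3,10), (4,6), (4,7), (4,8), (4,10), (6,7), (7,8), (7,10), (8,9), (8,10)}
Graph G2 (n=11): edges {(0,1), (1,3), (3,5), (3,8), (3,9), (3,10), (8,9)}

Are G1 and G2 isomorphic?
No, not isomorphic

The graphs are NOT isomorphic.

Connected components of G1: 1 component(s) with vertex sets [[0, 1, 2, 3, 4, 5, 6, 7, 8, 9, 10]], sizes [11].
Connected components of G2: 5 component(s) with vertex sets [[2], [4], [6], [7], [0, 1, 3, 5, 8, 9, 10]], sizes [1, 1, 1, 1, 7].
The number of connected components (and the multiset of component sizes) is an isomorphism invariant — an isomorphism maps each component of G1 bijectively onto a component of G2. Since G1 has 1 component(s) and G2 has 5, they cannot be isomorphic.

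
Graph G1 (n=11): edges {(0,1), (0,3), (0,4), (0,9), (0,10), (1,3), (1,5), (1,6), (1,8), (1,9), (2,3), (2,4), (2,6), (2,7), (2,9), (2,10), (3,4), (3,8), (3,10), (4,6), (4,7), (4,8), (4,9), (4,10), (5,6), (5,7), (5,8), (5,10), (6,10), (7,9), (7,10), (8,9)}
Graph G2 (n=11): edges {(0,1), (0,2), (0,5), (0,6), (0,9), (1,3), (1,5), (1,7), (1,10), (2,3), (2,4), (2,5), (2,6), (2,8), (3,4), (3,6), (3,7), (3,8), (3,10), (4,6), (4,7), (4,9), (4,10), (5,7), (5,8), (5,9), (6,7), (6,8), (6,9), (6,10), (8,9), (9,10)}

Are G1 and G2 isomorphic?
Yes, isomorphic

The graphs are isomorphic.
One valid mapping φ: V(G1) → V(G2): 0→8, 1→5, 2→4, 3→2, 4→6, 5→1, 6→7, 7→10, 8→0, 9→9, 10→3

Verify φ preserves adjacency — for each edge of G1, its image is an edge of G2:
  (0,1) → (φ(0),φ(1)) = (5,8) ∈ E(G2) ✓
  (0,3) → (φ(0),φ(3)) = (2,8) ∈ E(G2) ✓
  (0,4) → (φ(0),φ(4)) = (6,8) ∈ E(G2) ✓
  (0,9) → (φ(0),φ(9)) = (8,9) ∈ E(G2) ✓
  (0,10) → (φ(0),φ(10)) = (3,8) ∈ E(G2) ✓
  (1,3) → (φ(1),φ(3)) = (2,5) ∈ E(G2) ✓
  (1,5) → (φ(1),φ(5)) = (1,5) ∈ E(G2) ✓
  (1,6) → (φ(1),φ(6)) = (5,7) ∈ E(G2) ✓
  (1,8) → (φ(1),φ(8)) = (0,5) ∈ E(G2) ✓
  (1,9) → (φ(1),φ(9)) = (5,9) ∈ E(G2) ✓
  (2,3) → (φ(2),φ(3)) = (2,4) ∈ E(G2) ✓
  (2,4) → (φ(2),φ(4)) = (4,6) ∈ E(G2) ✓
  (2,6) → (φ(2),φ(6)) = (4,7) ∈ E(G2) ✓
  (2,7) → (φ(2),φ(7)) = (4,10) ∈ E(G2) ✓
  (2,9) → (φ(2),φ(9)) = (4,9) ∈ E(G2) ✓
  (2,10) → (φ(2),φ(10)) = (3,4) ∈ E(G2) ✓
  (3,4) → (φ(3),φ(4)) = (2,6) ∈ E(G2) ✓
  (3,8) → (φ(3),φ(8)) = (0,2) ∈ E(G2) ✓
  (3,10) → (φ(3),φ(10)) = (2,3) ∈ E(G2) ✓
  (4,6) → (φ(4),φ(6)) = (6,7) ∈ E(G2) ✓
  (4,7) → (φ(4),φ(7)) = (6,10) ∈ E(G2) ✓
  (4,8) → (φ(4),φ(8)) = (0,6) ∈ E(G2) ✓
  (4,9) → (φ(4),φ(9)) = (6,9) ∈ E(G2) ✓
  (4,10) → (φ(4),φ(10)) = (3,6) ∈ E(G2) ✓
  (5,6) → (φ(5),φ(6)) = (1,7) ∈ E(G2) ✓
  (5,7) → (φ(5),φ(7)) = (1,10) ∈ E(G2) ✓
  (5,8) → (φ(5),φ(8)) = (0,1) ∈ E(G2) ✓
  (5,10) → (φ(5),φ(10)) = (1,3) ∈ E(G2) ✓
  (6,10) → (φ(6),φ(10)) = (3,7) ∈ E(G2) ✓
  (7,9) → (φ(7),φ(9)) = (9,10) ∈ E(G2) ✓
  (7,10) → (φ(7),φ(10)) = (3,10) ∈ E(G2) ✓
  (8,9) → (φ(8),φ(9)) = (0,9) ∈ E(G2) ✓
All 32 edges of G1 map to edges of G2, and |E(G1)| = |E(G2)| = 32, so φ is a bijection on edges as well as vertices. Hence G1 ≅ G2.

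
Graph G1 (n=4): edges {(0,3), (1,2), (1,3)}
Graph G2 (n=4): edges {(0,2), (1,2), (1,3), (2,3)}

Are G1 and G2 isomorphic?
No, not isomorphic

The graphs are NOT isomorphic.

Counting triangles (3-cliques): G1 has 0, G2 has 1.
Triangle count is an isomorphism invariant, so differing triangle counts rule out isomorphism.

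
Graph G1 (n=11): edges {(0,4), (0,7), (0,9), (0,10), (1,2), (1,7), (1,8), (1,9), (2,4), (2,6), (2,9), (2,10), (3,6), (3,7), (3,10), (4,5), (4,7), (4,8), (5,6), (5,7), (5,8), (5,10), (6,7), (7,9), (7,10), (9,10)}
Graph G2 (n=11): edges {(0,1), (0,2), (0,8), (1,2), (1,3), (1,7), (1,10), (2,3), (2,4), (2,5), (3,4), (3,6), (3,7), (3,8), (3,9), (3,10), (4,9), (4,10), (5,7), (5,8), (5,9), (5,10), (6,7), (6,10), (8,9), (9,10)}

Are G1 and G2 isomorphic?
Yes, isomorphic

The graphs are isomorphic.
One valid mapping φ: V(G1) → V(G2): 0→4, 1→8, 2→5, 3→6, 4→2, 5→1, 6→7, 7→3, 8→0, 9→9, 10→10

Verify φ preserves adjacency — for each edge of G1, its image is an edge of G2:
  (0,4) → (φ(0),φ(4)) = (2,4) ∈ E(G2) ✓
  (0,7) → (φ(0),φ(7)) = (3,4) ∈ E(G2) ✓
  (0,9) → (φ(0),φ(9)) = (4,9) ∈ E(G2) ✓
  (0,10) → (φ(0),φ(10)) = (4,10) ∈ E(G2) ✓
  (1,2) → (φ(1),φ(2)) = (5,8) ∈ E(G2) ✓
  (1,7) → (φ(1),φ(7)) = (3,8) ∈ E(G2) ✓
  (1,8) → (φ(1),φ(8)) = (0,8) ∈ E(G2) ✓
  (1,9) → (φ(1),φ(9)) = (8,9) ∈ E(G2) ✓
  (2,4) → (φ(2),φ(4)) = (2,5) ∈ E(G2) ✓
  (2,6) → (φ(2),φ(6)) = (5,7) ∈ E(G2) ✓
  (2,9) → (φ(2),φ(9)) = (5,9) ∈ E(G2) ✓
  (2,10) → (φ(2),φ(10)) = (5,10) ∈ E(G2) ✓
  (3,6) → (φ(3),φ(6)) = (6,7) ∈ E(G2) ✓
  (3,7) → (φ(3),φ(7)) = (3,6) ∈ E(G2) ✓
  (3,10) → (φ(3),φ(10)) = (6,10) ∈ E(G2) ✓
  (4,5) → (φ(4),φ(5)) = (1,2) ∈ E(G2) ✓
  (4,7) → (φ(4),φ(7)) = (2,3) ∈ E(G2) ✓
  (4,8) → (φ(4),φ(8)) = (0,2) ∈ E(G2) ✓
  (5,6) → (φ(5),φ(6)) = (1,7) ∈ E(G2) ✓
  (5,7) → (φ(5),φ(7)) = (1,3) ∈ E(G2) ✓
  (5,8) → (φ(5),φ(8)) = (0,1) ∈ E(G2) ✓
  (5,10) → (φ(5),φ(10)) = (1,10) ∈ E(G2) ✓
  (6,7) → (φ(6),φ(7)) = (3,7) ∈ E(G2) ✓
  (7,9) → (φ(7),φ(9)) = (3,9) ∈ E(G2) ✓
  (7,10) → (φ(7),φ(10)) = (3,10) ∈ E(G2) ✓
  (9,10) → (φ(9),φ(10)) = (9,10) ∈ E(G2) ✓
All 26 edges of G1 map to edges of G2, and |E(G1)| = |E(G2)| = 26, so φ is a bijection on edges as well as vertices. Hence G1 ≅ G2.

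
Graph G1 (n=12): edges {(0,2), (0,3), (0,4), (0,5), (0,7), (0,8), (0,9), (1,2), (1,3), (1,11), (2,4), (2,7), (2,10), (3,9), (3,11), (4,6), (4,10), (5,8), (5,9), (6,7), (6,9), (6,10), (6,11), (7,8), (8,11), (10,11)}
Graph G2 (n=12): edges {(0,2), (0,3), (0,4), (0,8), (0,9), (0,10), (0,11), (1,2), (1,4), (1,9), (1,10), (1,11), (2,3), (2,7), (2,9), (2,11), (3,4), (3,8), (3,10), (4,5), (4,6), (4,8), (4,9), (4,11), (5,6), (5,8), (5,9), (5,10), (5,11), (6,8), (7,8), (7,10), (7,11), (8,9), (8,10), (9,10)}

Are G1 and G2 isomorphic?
No, not isomorphic

The graphs are NOT isomorphic.

Degrees in G1: deg(0)=7, deg(1)=3, deg(2)=5, deg(3)=4, deg(4)=4, deg(5)=3, deg(6)=5, deg(7)=4, deg(8)=4, deg(9)=4, deg(10)=4, deg(11)=5.
Sorted degree sequence of G1: [7, 5, 5, 5, 4, 4, 4, 4, 4, 4, 3, 3].
Degrees in G2: deg(0)=7, deg(1)=5, deg(2)=6, deg(3)=5, deg(4)=8, deg(5)=6, deg(6)=3, deg(7)=4, deg(8)=8, deg(9)=7, deg(10)=7, deg(11)=6.
Sorted degree sequence of G2: [8, 8, 7, 7, 7, 6, 6, 6, 5, 5, 4, 3].
The (sorted) degree sequence is an isomorphism invariant, so since G1 and G2 have different degree sequences they cannot be isomorphic.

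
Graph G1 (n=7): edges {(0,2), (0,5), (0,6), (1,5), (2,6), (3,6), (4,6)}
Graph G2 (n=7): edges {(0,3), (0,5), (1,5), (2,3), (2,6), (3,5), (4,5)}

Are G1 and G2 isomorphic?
Yes, isomorphic

The graphs are isomorphic.
One valid mapping φ: V(G1) → V(G2): 0→3, 1→6, 2→0, 3→4, 4→1, 5→2, 6→5

Verify φ preserves adjacency — for each edge of G1, its image is an edge of G2:
  (0,2) → (φ(0),φ(2)) = (0,3) ∈ E(G2) ✓
  (0,5) → (φ(0),φ(5)) = (2,3) ∈ E(G2) ✓
  (0,6) → (φ(0),φ(6)) = (3,5) ∈ E(G2) ✓
  (1,5) → (φ(1),φ(5)) = (2,6) ∈ E(G2) ✓
  (2,6) → (φ(2),φ(6)) = (0,5) ∈ E(G2) ✓
  (3,6) → (φ(3),φ(6)) = (4,5) ∈ E(G2) ✓
  (4,6) → (φ(4),φ(6)) = (1,5) ∈ E(G2) ✓
All 7 edges of G1 map to edges of G2, and |E(G1)| = |E(G2)| = 7, so φ is a bijection on edges as well as vertices. Hence G1 ≅ G2.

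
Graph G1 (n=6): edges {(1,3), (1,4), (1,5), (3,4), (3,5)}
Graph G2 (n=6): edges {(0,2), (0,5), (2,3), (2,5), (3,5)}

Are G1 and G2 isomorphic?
Yes, isomorphic

The graphs are isomorphic.
One valid mapping φ: V(G1) → V(G2): 0→1, 1→5, 2→4, 3→2, 4→3, 5→0

Verify φ preserves adjacency — for each edge of G1, its image is an edge of G2:
  (1,3) → (φ(1),φ(3)) = (2,5) ∈ E(G2) ✓
  (1,4) → (φ(1),φ(4)) = (3,5) ∈ E(G2) ✓
  (1,5) → (φ(1),φ(5)) = (0,5) ∈ E(G2) ✓
  (3,4) → (φ(3),φ(4)) = (2,3) ∈ E(G2) ✓
  (3,5) → (φ(3),φ(5)) = (0,2) ∈ E(G2) ✓
All 5 edges of G1 map to edges of G2, and |E(G1)| = |E(G2)| = 5, so φ is a bijection on edges as well as vertices. Hence G1 ≅ G2.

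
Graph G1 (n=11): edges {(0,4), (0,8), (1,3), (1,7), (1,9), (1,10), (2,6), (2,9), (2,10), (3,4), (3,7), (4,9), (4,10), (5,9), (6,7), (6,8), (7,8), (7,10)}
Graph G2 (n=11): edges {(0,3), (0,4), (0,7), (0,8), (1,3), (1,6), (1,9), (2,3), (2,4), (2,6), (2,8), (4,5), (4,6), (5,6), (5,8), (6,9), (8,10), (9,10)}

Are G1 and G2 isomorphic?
Yes, isomorphic

The graphs are isomorphic.
One valid mapping φ: V(G1) → V(G2): 0→10, 1→4, 2→3, 3→5, 4→8, 5→7, 6→1, 7→6, 8→9, 9→0, 10→2

Verify φ preserves adjacency — for each edge of G1, its image is an edge of G2:
  (0,4) → (φ(0),φ(4)) = (8,10) ∈ E(G2) ✓
  (0,8) → (φ(0),φ(8)) = (9,10) ∈ E(G2) ✓
  (1,3) → (φ(1),φ(3)) = (4,5) ∈ E(G2) ✓
  (1,7) → (φ(1),φ(7)) = (4,6) ∈ E(G2) ✓
  (1,9) → (φ(1),φ(9)) = (0,4) ∈ E(G2) ✓
  (1,10) → (φ(1),φ(10)) = (2,4) ∈ E(G2) ✓
  (2,6) → (φ(2),φ(6)) = (1,3) ∈ E(G2) ✓
  (2,9) → (φ(2),φ(9)) = (0,3) ∈ E(G2) ✓
  (2,10) → (φ(2),φ(10)) = (2,3) ∈ E(G2) ✓
  (3,4) → (φ(3),φ(4)) = (5,8) ∈ E(G2) ✓
  (3,7) → (φ(3),φ(7)) = (5,6) ∈ E(G2) ✓
  (4,9) → (φ(4),φ(9)) = (0,8) ∈ E(G2) ✓
  (4,10) → (φ(4),φ(10)) = (2,8) ∈ E(G2) ✓
  (5,9) → (φ(5),φ(9)) = (0,7) ∈ E(G2) ✓
  (6,7) → (φ(6),φ(7)) = (1,6) ∈ E(G2) ✓
  (6,8) → (φ(6),φ(8)) = (1,9) ∈ E(G2) ✓
  (7,8) → (φ(7),φ(8)) = (6,9) ∈ E(G2) ✓
  (7,10) → (φ(7),φ(10)) = (2,6) ∈ E(G2) ✓
All 18 edges of G1 map to edges of G2, and |E(G1)| = |E(G2)| = 18, so φ is a bijection on edges as well as vertices. Hence G1 ≅ G2.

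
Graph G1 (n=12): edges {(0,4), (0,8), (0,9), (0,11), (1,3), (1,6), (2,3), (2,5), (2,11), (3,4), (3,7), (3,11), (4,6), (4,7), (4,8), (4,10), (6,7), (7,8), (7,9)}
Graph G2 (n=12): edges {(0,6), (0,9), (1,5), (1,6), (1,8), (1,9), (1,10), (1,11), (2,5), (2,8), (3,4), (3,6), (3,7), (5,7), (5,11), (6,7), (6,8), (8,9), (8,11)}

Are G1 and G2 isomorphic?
Yes, isomorphic

The graphs are isomorphic.
One valid mapping φ: V(G1) → V(G2): 0→5, 1→0, 2→3, 3→6, 4→1, 5→4, 6→9, 7→8, 8→11, 9→2, 10→10, 11→7

Verify φ preserves adjacency — for each edge of G1, its image is an edge of G2:
  (0,4) → (φ(0),φ(4)) = (1,5) ∈ E(G2) ✓
  (0,8) → (φ(0),φ(8)) = (5,11) ∈ E(G2) ✓
  (0,9) → (φ(0),φ(9)) = (2,5) ∈ E(G2) ✓
  (0,11) → (φ(0),φ(11)) = (5,7) ∈ E(G2) ✓
  (1,3) → (φ(1),φ(3)) = (0,6) ∈ E(G2) ✓
  (1,6) → (φ(1),φ(6)) = (0,9) ∈ E(G2) ✓
  (2,3) → (φ(2),φ(3)) = (3,6) ∈ E(G2) ✓
  (2,5) → (φ(2),φ(5)) = (3,4) ∈ E(G2) ✓
  (2,11) → (φ(2),φ(11)) = (3,7) ∈ E(G2) ✓
  (3,4) → (φ(3),φ(4)) = (1,6) ∈ E(G2) ✓
  (3,7) → (φ(3),φ(7)) = (6,8) ∈ E(G2) ✓
  (3,11) → (φ(3),φ(11)) = (6,7) ∈ E(G2) ✓
  (4,6) → (φ(4),φ(6)) = (1,9) ∈ E(G2) ✓
  (4,7) → (φ(4),φ(7)) = (1,8) ∈ E(G2) ✓
  (4,8) → (φ(4),φ(8)) = (1,11) ∈ E(G2) ✓
  (4,10) → (φ(4),φ(10)) = (1,10) ∈ E(G2) ✓
  (6,7) → (φ(6),φ(7)) = (8,9) ∈ E(G2) ✓
  (7,8) → (φ(7),φ(8)) = (8,11) ∈ E(G2) ✓
  (7,9) → (φ(7),φ(9)) = (2,8) ∈ E(G2) ✓
All 19 edges of G1 map to edges of G2, and |E(G1)| = |E(G2)| = 19, so φ is a bijection on edges as well as vertices. Hence G1 ≅ G2.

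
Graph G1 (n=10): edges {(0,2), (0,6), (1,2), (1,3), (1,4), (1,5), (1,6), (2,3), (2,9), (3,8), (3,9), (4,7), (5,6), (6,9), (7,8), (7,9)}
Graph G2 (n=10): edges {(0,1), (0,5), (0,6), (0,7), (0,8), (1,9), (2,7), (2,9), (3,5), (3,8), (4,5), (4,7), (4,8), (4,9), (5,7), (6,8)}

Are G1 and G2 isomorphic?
Yes, isomorphic

The graphs are isomorphic.
One valid mapping φ: V(G1) → V(G2): 0→3, 1→0, 2→5, 3→7, 4→1, 5→6, 6→8, 7→9, 8→2, 9→4

Verify φ preserves adjacency — for each edge of G1, its image is an edge of G2:
  (0,2) → (φ(0),φ(2)) = (3,5) ∈ E(G2) ✓
  (0,6) → (φ(0),φ(6)) = (3,8) ∈ E(G2) ✓
  (1,2) → (φ(1),φ(2)) = (0,5) ∈ E(G2) ✓
  (1,3) → (φ(1),φ(3)) = (0,7) ∈ E(G2) ✓
  (1,4) → (φ(1),φ(4)) = (0,1) ∈ E(G2) ✓
  (1,5) → (φ(1),φ(5)) = (0,6) ∈ E(G2) ✓
  (1,6) → (φ(1),φ(6)) = (0,8) ∈ E(G2) ✓
  (2,3) → (φ(2),φ(3)) = (5,7) ∈ E(G2) ✓
  (2,9) → (φ(2),φ(9)) = (4,5) ∈ E(G2) ✓
  (3,8) → (φ(3),φ(8)) = (2,7) ∈ E(G2) ✓
  (3,9) → (φ(3),φ(9)) = (4,7) ∈ E(G2) ✓
  (4,7) → (φ(4),φ(7)) = (1,9) ∈ E(G2) ✓
  (5,6) → (φ(5),φ(6)) = (6,8) ∈ E(G2) ✓
  (6,9) → (φ(6),φ(9)) = (4,8) ∈ E(G2) ✓
  (7,8) → (φ(7),φ(8)) = (2,9) ∈ E(G2) ✓
  (7,9) → (φ(7),φ(9)) = (4,9) ∈ E(G2) ✓
All 16 edges of G1 map to edges of G2, and |E(G1)| = |E(G2)| = 16, so φ is a bijection on edges as well as vertices. Hence G1 ≅ G2.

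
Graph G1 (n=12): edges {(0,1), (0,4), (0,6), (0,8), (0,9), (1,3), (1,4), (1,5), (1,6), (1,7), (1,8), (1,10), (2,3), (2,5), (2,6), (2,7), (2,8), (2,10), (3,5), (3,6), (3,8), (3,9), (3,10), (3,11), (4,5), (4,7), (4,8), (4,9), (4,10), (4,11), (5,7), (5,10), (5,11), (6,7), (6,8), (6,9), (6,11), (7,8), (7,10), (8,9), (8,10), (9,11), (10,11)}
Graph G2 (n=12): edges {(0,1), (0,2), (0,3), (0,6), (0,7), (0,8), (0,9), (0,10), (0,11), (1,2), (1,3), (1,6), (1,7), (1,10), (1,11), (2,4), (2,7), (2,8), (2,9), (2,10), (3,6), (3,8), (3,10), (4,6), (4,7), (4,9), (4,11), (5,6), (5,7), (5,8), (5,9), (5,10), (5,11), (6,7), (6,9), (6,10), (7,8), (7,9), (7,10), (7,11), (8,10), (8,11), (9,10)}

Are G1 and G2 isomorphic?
No, not isomorphic

The graphs are NOT isomorphic.

Counting triangles (3-cliques): G1 has 58, G2 has 60.
Triangle count is an isomorphism invariant, so differing triangle counts rule out isomorphism.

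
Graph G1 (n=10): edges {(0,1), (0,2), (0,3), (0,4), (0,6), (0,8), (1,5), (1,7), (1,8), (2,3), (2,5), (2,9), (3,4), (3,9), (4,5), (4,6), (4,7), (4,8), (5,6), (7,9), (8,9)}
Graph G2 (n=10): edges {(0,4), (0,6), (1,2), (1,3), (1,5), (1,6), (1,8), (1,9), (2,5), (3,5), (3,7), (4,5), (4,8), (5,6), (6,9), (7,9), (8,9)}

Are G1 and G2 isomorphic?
No, not isomorphic

The graphs are NOT isomorphic.

Counting triangles (3-cliques): G1 has 7, G2 has 5.
Triangle count is an isomorphism invariant, so differing triangle counts rule out isomorphism.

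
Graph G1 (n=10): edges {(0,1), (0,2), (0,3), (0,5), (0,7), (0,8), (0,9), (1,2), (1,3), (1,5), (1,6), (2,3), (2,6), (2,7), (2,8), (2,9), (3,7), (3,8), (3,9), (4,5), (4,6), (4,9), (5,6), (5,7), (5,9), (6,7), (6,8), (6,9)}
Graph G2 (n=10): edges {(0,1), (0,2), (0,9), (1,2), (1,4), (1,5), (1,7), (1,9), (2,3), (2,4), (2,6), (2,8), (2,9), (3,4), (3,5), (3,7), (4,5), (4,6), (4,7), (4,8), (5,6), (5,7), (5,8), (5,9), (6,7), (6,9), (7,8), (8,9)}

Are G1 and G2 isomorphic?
Yes, isomorphic

The graphs are isomorphic.
One valid mapping φ: V(G1) → V(G2): 0→5, 1→6, 2→4, 3→7, 4→0, 5→9, 6→2, 7→8, 8→3, 9→1

Verify φ preserves adjacency — for each edge of G1, its image is an edge of G2:
  (0,1) → (φ(0),φ(1)) = (5,6) ∈ E(G2) ✓
  (0,2) → (φ(0),φ(2)) = (4,5) ∈ E(G2) ✓
  (0,3) → (φ(0),φ(3)) = (5,7) ∈ E(G2) ✓
  (0,5) → (φ(0),φ(5)) = (5,9) ∈ E(G2) ✓
  (0,7) → (φ(0),φ(7)) = (5,8) ∈ E(G2) ✓
  (0,8) → (φ(0),φ(8)) = (3,5) ∈ E(G2) ✓
  (0,9) → (φ(0),φ(9)) = (1,5) ∈ E(G2) ✓
  (1,2) → (φ(1),φ(2)) = (4,6) ∈ E(G2) ✓
  (1,3) → (φ(1),φ(3)) = (6,7) ∈ E(G2) ✓
  (1,5) → (φ(1),φ(5)) = (6,9) ∈ E(G2) ✓
  (1,6) → (φ(1),φ(6)) = (2,6) ∈ E(G2) ✓
  (2,3) → (φ(2),φ(3)) = (4,7) ∈ E(G2) ✓
  (2,6) → (φ(2),φ(6)) = (2,4) ∈ E(G2) ✓
  (2,7) → (φ(2),φ(7)) = (4,8) ∈ E(G2) ✓
  (2,8) → (φ(2),φ(8)) = (3,4) ∈ E(G2) ✓
  (2,9) → (φ(2),φ(9)) = (1,4) ∈ E(G2) ✓
  (3,7) → (φ(3),φ(7)) = (7,8) ∈ E(G2) ✓
  (3,8) → (φ(3),φ(8)) = (3,7) ∈ E(G2) ✓
  (3,9) → (φ(3),φ(9)) = (1,7) ∈ E(G2) ✓
  (4,5) → (φ(4),φ(5)) = (0,9) ∈ E(G2) ✓
  (4,6) → (φ(4),φ(6)) = (0,2) ∈ E(G2) ✓
  (4,9) → (φ(4),φ(9)) = (0,1) ∈ E(G2) ✓
  (5,6) → (φ(5),φ(6)) = (2,9) ∈ E(G2) ✓
  (5,7) → (φ(5),φ(7)) = (8,9) ∈ E(G2) ✓
  (5,9) → (φ(5),φ(9)) = (1,9) ∈ E(G2) ✓
  (6,7) → (φ(6),φ(7)) = (2,8) ∈ E(G2) ✓
  (6,8) → (φ(6),φ(8)) = (2,3) ∈ E(G2) ✓
  (6,9) → (φ(6),φ(9)) = (1,2) ∈ E(G2) ✓
All 28 edges of G1 map to edges of G2, and |E(G1)| = |E(G2)| = 28, so φ is a bijection on edges as well as vertices. Hence G1 ≅ G2.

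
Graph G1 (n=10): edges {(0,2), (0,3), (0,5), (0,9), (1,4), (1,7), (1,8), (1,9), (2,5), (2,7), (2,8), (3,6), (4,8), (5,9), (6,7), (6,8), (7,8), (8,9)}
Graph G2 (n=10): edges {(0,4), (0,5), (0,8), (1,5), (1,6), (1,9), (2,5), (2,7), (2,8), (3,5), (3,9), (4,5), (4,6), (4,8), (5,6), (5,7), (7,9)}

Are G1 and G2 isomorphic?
No, not isomorphic

The graphs are NOT isomorphic.

Counting triangles (3-cliques): G1 has 7, G2 has 5.
Triangle count is an isomorphism invariant, so differing triangle counts rule out isomorphism.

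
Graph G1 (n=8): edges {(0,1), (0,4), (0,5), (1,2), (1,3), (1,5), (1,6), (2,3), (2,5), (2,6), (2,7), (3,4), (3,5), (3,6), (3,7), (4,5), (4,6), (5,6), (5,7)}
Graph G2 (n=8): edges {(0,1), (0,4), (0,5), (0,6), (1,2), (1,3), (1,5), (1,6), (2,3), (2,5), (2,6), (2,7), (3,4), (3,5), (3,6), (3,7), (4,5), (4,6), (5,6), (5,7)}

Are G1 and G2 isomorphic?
No, not isomorphic

The graphs are NOT isomorphic.

Counting edges: G1 has 19 edge(s); G2 has 20 edge(s).
Edge count is an isomorphism invariant (a bijection on vertices induces a bijection on edges), so differing edge counts rule out isomorphism.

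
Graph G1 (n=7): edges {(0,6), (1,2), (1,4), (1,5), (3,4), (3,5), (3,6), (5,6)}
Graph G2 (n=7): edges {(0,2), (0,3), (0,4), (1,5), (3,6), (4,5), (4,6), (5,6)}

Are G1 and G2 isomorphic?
Yes, isomorphic

The graphs are isomorphic.
One valid mapping φ: V(G1) → V(G2): 0→1, 1→0, 2→2, 3→6, 4→3, 5→4, 6→5

Verify φ preserves adjacency — for each edge of G1, its image is an edge of G2:
  (0,6) → (φ(0),φ(6)) = (1,5) ∈ E(G2) ✓
  (1,2) → (φ(1),φ(2)) = (0,2) ∈ E(G2) ✓
  (1,4) → (φ(1),φ(4)) = (0,3) ∈ E(G2) ✓
  (1,5) → (φ(1),φ(5)) = (0,4) ∈ E(G2) ✓
  (3,4) → (φ(3),φ(4)) = (3,6) ∈ E(G2) ✓
  (3,5) → (φ(3),φ(5)) = (4,6) ∈ E(G2) ✓
  (3,6) → (φ(3),φ(6)) = (5,6) ∈ E(G2) ✓
  (5,6) → (φ(5),φ(6)) = (4,5) ∈ E(G2) ✓
All 8 edges of G1 map to edges of G2, and |E(G1)| = |E(G2)| = 8, so φ is a bijection on edges as well as vertices. Hence G1 ≅ G2.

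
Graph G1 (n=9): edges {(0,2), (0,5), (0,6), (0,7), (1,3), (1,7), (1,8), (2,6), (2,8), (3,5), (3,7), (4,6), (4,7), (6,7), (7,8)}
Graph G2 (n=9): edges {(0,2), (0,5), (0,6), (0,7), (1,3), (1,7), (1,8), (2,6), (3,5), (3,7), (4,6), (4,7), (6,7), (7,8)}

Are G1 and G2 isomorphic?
No, not isomorphic

The graphs are NOT isomorphic.

Counting edges: G1 has 15 edge(s); G2 has 14 edge(s).
Edge count is an isomorphism invariant (a bijection on vertices induces a bijection on edges), so differing edge counts rule out isomorphism.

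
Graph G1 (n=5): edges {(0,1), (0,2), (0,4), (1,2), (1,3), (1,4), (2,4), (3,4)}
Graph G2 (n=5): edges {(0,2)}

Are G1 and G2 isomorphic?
No, not isomorphic

The graphs are NOT isomorphic.

Connected components of G1: 1 component(s) with vertex sets [[0, 1, 2, 3, 4]], sizes [5].
Connected components of G2: 4 component(s) with vertex sets [[1], [3], [4], [0, 2]], sizes [1, 1, 1, 2].
The number of connected components (and the multiset of component sizes) is an isomorphism invariant — an isomorphism maps each component of G1 bijectively onto a component of G2. Since G1 has 1 component(s) and G2 has 4, they cannot be isomorphic.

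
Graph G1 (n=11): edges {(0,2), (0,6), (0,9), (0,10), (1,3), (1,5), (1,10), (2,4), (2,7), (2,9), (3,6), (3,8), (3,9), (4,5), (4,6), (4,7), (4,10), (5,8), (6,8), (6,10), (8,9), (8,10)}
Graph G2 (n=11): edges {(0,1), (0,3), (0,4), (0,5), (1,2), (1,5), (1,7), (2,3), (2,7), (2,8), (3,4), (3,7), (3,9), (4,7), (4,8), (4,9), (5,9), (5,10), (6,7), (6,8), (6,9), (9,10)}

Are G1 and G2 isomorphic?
Yes, isomorphic

The graphs are isomorphic.
One valid mapping φ: V(G1) → V(G2): 0→0, 1→8, 2→5, 3→2, 4→9, 5→6, 6→3, 7→10, 8→7, 9→1, 10→4

Verify φ preserves adjacency — for each edge of G1, its image is an edge of G2:
  (0,2) → (φ(0),φ(2)) = (0,5) ∈ E(G2) ✓
  (0,6) → (φ(0),φ(6)) = (0,3) ∈ E(G2) ✓
  (0,9) → (φ(0),φ(9)) = (0,1) ∈ E(G2) ✓
  (0,10) → (φ(0),φ(10)) = (0,4) ∈ E(G2) ✓
  (1,3) → (φ(1),φ(3)) = (2,8) ∈ E(G2) ✓
  (1,5) → (φ(1),φ(5)) = (6,8) ∈ E(G2) ✓
  (1,10) → (φ(1),φ(10)) = (4,8) ∈ E(G2) ✓
  (2,4) → (φ(2),φ(4)) = (5,9) ∈ E(G2) ✓
  (2,7) → (φ(2),φ(7)) = (5,10) ∈ E(G2) ✓
  (2,9) → (φ(2),φ(9)) = (1,5) ∈ E(G2) ✓
  (3,6) → (φ(3),φ(6)) = (2,3) ∈ E(G2) ✓
  (3,8) → (φ(3),φ(8)) = (2,7) ∈ E(G2) ✓
  (3,9) → (φ(3),φ(9)) = (1,2) ∈ E(G2) ✓
  (4,5) → (φ(4),φ(5)) = (6,9) ∈ E(G2) ✓
  (4,6) → (φ(4),φ(6)) = (3,9) ∈ E(G2) ✓
  (4,7) → (φ(4),φ(7)) = (9,10) ∈ E(G2) ✓
  (4,10) → (φ(4),φ(10)) = (4,9) ∈ E(G2) ✓
  (5,8) → (φ(5),φ(8)) = (6,7) ∈ E(G2) ✓
  (6,8) → (φ(6),φ(8)) = (3,7) ∈ E(G2) ✓
  (6,10) → (φ(6),φ(10)) = (3,4) ∈ E(G2) ✓
  (8,9) → (φ(8),φ(9)) = (1,7) ∈ E(G2) ✓
  (8,10) → (φ(8),φ(10)) = (4,7) ∈ E(G2) ✓
All 22 edges of G1 map to edges of G2, and |E(G1)| = |E(G2)| = 22, so φ is a bijection on edges as well as vertices. Hence G1 ≅ G2.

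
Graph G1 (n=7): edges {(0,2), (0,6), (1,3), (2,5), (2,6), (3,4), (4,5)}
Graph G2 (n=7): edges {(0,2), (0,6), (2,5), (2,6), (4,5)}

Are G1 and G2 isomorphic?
No, not isomorphic

The graphs are NOT isomorphic.

Counting edges: G1 has 7 edge(s); G2 has 5 edge(s).
Edge count is an isomorphism invariant (a bijection on vertices induces a bijection on edges), so differing edge counts rule out isomorphism.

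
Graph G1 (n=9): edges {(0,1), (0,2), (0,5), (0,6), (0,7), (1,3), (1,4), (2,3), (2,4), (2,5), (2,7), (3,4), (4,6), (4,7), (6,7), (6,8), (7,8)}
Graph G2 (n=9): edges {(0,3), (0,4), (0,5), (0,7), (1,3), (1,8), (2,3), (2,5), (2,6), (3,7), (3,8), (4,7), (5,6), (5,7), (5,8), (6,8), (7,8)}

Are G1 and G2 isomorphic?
Yes, isomorphic

The graphs are isomorphic.
One valid mapping φ: V(G1) → V(G2): 0→3, 1→2, 2→8, 3→6, 4→5, 5→1, 6→0, 7→7, 8→4

Verify φ preserves adjacency — for each edge of G1, its image is an edge of G2:
  (0,1) → (φ(0),φ(1)) = (2,3) ∈ E(G2) ✓
  (0,2) → (φ(0),φ(2)) = (3,8) ∈ E(G2) ✓
  (0,5) → (φ(0),φ(5)) = (1,3) ∈ E(G2) ✓
  (0,6) → (φ(0),φ(6)) = (0,3) ∈ E(G2) ✓
  (0,7) → (φ(0),φ(7)) = (3,7) ∈ E(G2) ✓
  (1,3) → (φ(1),φ(3)) = (2,6) ∈ E(G2) ✓
  (1,4) → (φ(1),φ(4)) = (2,5) ∈ E(G2) ✓
  (2,3) → (φ(2),φ(3)) = (6,8) ∈ E(G2) ✓
  (2,4) → (φ(2),φ(4)) = (5,8) ∈ E(G2) ✓
  (2,5) → (φ(2),φ(5)) = (1,8) ∈ E(G2) ✓
  (2,7) → (φ(2),φ(7)) = (7,8) ∈ E(G2) ✓
  (3,4) → (φ(3),φ(4)) = (5,6) ∈ E(G2) ✓
  (4,6) → (φ(4),φ(6)) = (0,5) ∈ E(G2) ✓
  (4,7) → (φ(4),φ(7)) = (5,7) ∈ E(G2) ✓
  (6,7) → (φ(6),φ(7)) = (0,7) ∈ E(G2) ✓
  (6,8) → (φ(6),φ(8)) = (0,4) ∈ E(G2) ✓
  (7,8) → (φ(7),φ(8)) = (4,7) ∈ E(G2) ✓
All 17 edges of G1 map to edges of G2, and |E(G1)| = |E(G2)| = 17, so φ is a bijection on edges as well as vertices. Hence G1 ≅ G2.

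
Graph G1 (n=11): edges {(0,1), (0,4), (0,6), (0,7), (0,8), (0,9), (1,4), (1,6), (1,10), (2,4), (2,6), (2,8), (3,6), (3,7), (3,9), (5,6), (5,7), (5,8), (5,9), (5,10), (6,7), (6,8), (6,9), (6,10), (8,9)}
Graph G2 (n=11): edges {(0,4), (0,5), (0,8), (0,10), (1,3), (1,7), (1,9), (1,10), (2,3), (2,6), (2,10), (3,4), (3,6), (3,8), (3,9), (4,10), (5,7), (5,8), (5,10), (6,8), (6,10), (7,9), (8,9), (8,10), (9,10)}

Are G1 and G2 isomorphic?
No, not isomorphic

The graphs are NOT isomorphic.

Degrees in G1: deg(0)=6, deg(1)=4, deg(2)=3, deg(3)=3, deg(4)=3, deg(5)=5, deg(6)=9, deg(7)=4, deg(8)=5, deg(9)=5, deg(10)=3.
Sorted degree sequence of G1: [9, 6, 5, 5, 5, 4, 4, 3, 3, 3, 3].
Degrees in G2: deg(0)=4, deg(1)=4, deg(2)=3, deg(3)=6, deg(4)=3, deg(5)=4, deg(6)=4, deg(7)=3, deg(8)=6, deg(9)=5, deg(10)=8.
Sorted degree sequence of G2: [8, 6, 6, 5, 4, 4, 4, 4, 3, 3, 3].
The (sorted) degree sequence is an isomorphism invariant, so since G1 and G2 have different degree sequences they cannot be isomorphic.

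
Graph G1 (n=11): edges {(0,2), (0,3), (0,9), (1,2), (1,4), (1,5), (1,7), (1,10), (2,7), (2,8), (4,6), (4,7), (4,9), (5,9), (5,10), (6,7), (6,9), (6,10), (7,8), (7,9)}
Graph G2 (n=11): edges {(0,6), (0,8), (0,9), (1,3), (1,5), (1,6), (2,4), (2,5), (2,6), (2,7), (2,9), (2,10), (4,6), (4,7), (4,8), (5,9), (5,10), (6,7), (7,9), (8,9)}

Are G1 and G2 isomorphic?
Yes, isomorphic

The graphs are isomorphic.
One valid mapping φ: V(G1) → V(G2): 0→1, 1→9, 2→5, 3→3, 4→7, 5→0, 6→4, 7→2, 8→10, 9→6, 10→8

Verify φ preserves adjacency — for each edge of G1, its image is an edge of G2:
  (0,2) → (φ(0),φ(2)) = (1,5) ∈ E(G2) ✓
  (0,3) → (φ(0),φ(3)) = (1,3) ∈ E(G2) ✓
  (0,9) → (φ(0),φ(9)) = (1,6) ∈ E(G2) ✓
  (1,2) → (φ(1),φ(2)) = (5,9) ∈ E(G2) ✓
  (1,4) → (φ(1),φ(4)) = (7,9) ∈ E(G2) ✓
  (1,5) → (φ(1),φ(5)) = (0,9) ∈ E(G2) ✓
  (1,7) → (φ(1),φ(7)) = (2,9) ∈ E(G2) ✓
  (1,10) → (φ(1),φ(10)) = (8,9) ∈ E(G2) ✓
  (2,7) → (φ(2),φ(7)) = (2,5) ∈ E(G2) ✓
  (2,8) → (φ(2),φ(8)) = (5,10) ∈ E(G2) ✓
  (4,6) → (φ(4),φ(6)) = (4,7) ∈ E(G2) ✓
  (4,7) → (φ(4),φ(7)) = (2,7) ∈ E(G2) ✓
  (4,9) → (φ(4),φ(9)) = (6,7) ∈ E(G2) ✓
  (5,9) → (φ(5),φ(9)) = (0,6) ∈ E(G2) ✓
  (5,10) → (φ(5),φ(10)) = (0,8) ∈ E(G2) ✓
  (6,7) → (φ(6),φ(7)) = (2,4) ∈ E(G2) ✓
  (6,9) → (φ(6),φ(9)) = (4,6) ∈ E(G2) ✓
  (6,10) → (φ(6),φ(10)) = (4,8) ∈ E(G2) ✓
  (7,8) → (φ(7),φ(8)) = (2,10) ∈ E(G2) ✓
  (7,9) → (φ(7),φ(9)) = (2,6) ∈ E(G2) ✓
All 20 edges of G1 map to edges of G2, and |E(G1)| = |E(G2)| = 20, so φ is a bijection on edges as well as vertices. Hence G1 ≅ G2.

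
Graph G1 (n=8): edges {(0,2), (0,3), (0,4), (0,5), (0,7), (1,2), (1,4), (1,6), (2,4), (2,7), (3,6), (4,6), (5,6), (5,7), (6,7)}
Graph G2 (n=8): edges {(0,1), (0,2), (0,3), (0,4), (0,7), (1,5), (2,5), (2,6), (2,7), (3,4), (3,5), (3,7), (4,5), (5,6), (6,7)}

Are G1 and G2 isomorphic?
Yes, isomorphic

The graphs are isomorphic.
One valid mapping φ: V(G1) → V(G2): 0→0, 1→6, 2→7, 3→1, 4→2, 5→4, 6→5, 7→3

Verify φ preserves adjacency — for each edge of G1, its image is an edge of G2:
  (0,2) → (φ(0),φ(2)) = (0,7) ∈ E(G2) ✓
  (0,3) → (φ(0),φ(3)) = (0,1) ∈ E(G2) ✓
  (0,4) → (φ(0),φ(4)) = (0,2) ∈ E(G2) ✓
  (0,5) → (φ(0),φ(5)) = (0,4) ∈ E(G2) ✓
  (0,7) → (φ(0),φ(7)) = (0,3) ∈ E(G2) ✓
  (1,2) → (φ(1),φ(2)) = (6,7) ∈ E(G2) ✓
  (1,4) → (φ(1),φ(4)) = (2,6) ∈ E(G2) ✓
  (1,6) → (φ(1),φ(6)) = (5,6) ∈ E(G2) ✓
  (2,4) → (φ(2),φ(4)) = (2,7) ∈ E(G2) ✓
  (2,7) → (φ(2),φ(7)) = (3,7) ∈ E(G2) ✓
  (3,6) → (φ(3),φ(6)) = (1,5) ∈ E(G2) ✓
  (4,6) → (φ(4),φ(6)) = (2,5) ∈ E(G2) ✓
  (5,6) → (φ(5),φ(6)) = (4,5) ∈ E(G2) ✓
  (5,7) → (φ(5),φ(7)) = (3,4) ∈ E(G2) ✓
  (6,7) → (φ(6),φ(7)) = (3,5) ∈ E(G2) ✓
All 15 edges of G1 map to edges of G2, and |E(G1)| = |E(G2)| = 15, so φ is a bijection on edges as well as vertices. Hence G1 ≅ G2.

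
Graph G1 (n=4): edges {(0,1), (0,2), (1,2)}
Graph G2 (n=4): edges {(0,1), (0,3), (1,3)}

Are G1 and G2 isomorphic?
Yes, isomorphic

The graphs are isomorphic.
One valid mapping φ: V(G1) → V(G2): 0→1, 1→3, 2→0, 3→2

Verify φ preserves adjacency — for each edge of G1, its image is an edge of G2:
  (0,1) → (φ(0),φ(1)) = (1,3) ∈ E(G2) ✓
  (0,2) → (φ(0),φ(2)) = (0,1) ∈ E(G2) ✓
  (1,2) → (φ(1),φ(2)) = (0,3) ∈ E(G2) ✓
All 3 edges of G1 map to edges of G2, and |E(G1)| = |E(G2)| = 3, so φ is a bijection on edges as well as vertices. Hence G1 ≅ G2.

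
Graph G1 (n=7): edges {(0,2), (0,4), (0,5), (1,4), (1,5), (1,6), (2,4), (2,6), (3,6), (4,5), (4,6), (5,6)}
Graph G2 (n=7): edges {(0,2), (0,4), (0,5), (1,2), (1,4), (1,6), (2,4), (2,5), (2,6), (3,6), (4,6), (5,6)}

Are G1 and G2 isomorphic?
Yes, isomorphic

The graphs are isomorphic.
One valid mapping φ: V(G1) → V(G2): 0→0, 1→1, 2→5, 3→3, 4→2, 5→4, 6→6

Verify φ preserves adjacency — for each edge of G1, its image is an edge of G2:
  (0,2) → (φ(0),φ(2)) = (0,5) ∈ E(G2) ✓
  (0,4) → (φ(0),φ(4)) = (0,2) ∈ E(G2) ✓
  (0,5) → (φ(0),φ(5)) = (0,4) ∈ E(G2) ✓
  (1,4) → (φ(1),φ(4)) = (1,2) ∈ E(G2) ✓
  (1,5) → (φ(1),φ(5)) = (1,4) ∈ E(G2) ✓
  (1,6) → (φ(1),φ(6)) = (1,6) ∈ E(G2) ✓
  (2,4) → (φ(2),φ(4)) = (2,5) ∈ E(G2) ✓
  (2,6) → (φ(2),φ(6)) = (5,6) ∈ E(G2) ✓
  (3,6) → (φ(3),φ(6)) = (3,6) ∈ E(G2) ✓
  (4,5) → (φ(4),φ(5)) = (2,4) ∈ E(G2) ✓
  (4,6) → (φ(4),φ(6)) = (2,6) ∈ E(G2) ✓
  (5,6) → (φ(5),φ(6)) = (4,6) ∈ E(G2) ✓
All 12 edges of G1 map to edges of G2, and |E(G1)| = |E(G2)| = 12, so φ is a bijection on edges as well as vertices. Hence G1 ≅ G2.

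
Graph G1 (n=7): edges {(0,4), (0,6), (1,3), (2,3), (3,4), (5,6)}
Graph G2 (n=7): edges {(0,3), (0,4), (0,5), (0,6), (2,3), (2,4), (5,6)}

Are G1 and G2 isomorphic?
No, not isomorphic

The graphs are NOT isomorphic.

Connected components of G1: 1 component(s) with vertex sets [[0, 1, 2, 3, 4, 5, 6]], sizes [7].
Connected components of G2: 2 component(s) with vertex sets [[1], [0, 2, 3, 4, 5, 6]], sizes [1, 6].
The number of connected components (and the multiset of component sizes) is an isomorphism invariant — an isomorphism maps each component of G1 bijectively onto a component of G2. Since G1 has 1 component(s) and G2 has 2, they cannot be isomorphic.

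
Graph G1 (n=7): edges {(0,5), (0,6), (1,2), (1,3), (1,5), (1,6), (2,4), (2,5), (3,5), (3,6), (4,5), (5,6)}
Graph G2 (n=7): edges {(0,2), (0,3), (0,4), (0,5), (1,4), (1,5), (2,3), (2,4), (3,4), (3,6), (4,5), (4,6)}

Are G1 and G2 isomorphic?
Yes, isomorphic

The graphs are isomorphic.
One valid mapping φ: V(G1) → V(G2): 0→6, 1→0, 2→5, 3→2, 4→1, 5→4, 6→3

Verify φ preserves adjacency — for each edge of G1, its image is an edge of G2:
  (0,5) → (φ(0),φ(5)) = (4,6) ∈ E(G2) ✓
  (0,6) → (φ(0),φ(6)) = (3,6) ∈ E(G2) ✓
  (1,2) → (φ(1),φ(2)) = (0,5) ∈ E(G2) ✓
  (1,3) → (φ(1),φ(3)) = (0,2) ∈ E(G2) ✓
  (1,5) → (φ(1),φ(5)) = (0,4) ∈ E(G2) ✓
  (1,6) → (φ(1),φ(6)) = (0,3) ∈ E(G2) ✓
  (2,4) → (φ(2),φ(4)) = (1,5) ∈ E(G2) ✓
  (2,5) → (φ(2),φ(5)) = (4,5) ∈ E(G2) ✓
  (3,5) → (φ(3),φ(5)) = (2,4) ∈ E(G2) ✓
  (3,6) → (φ(3),φ(6)) = (2,3) ∈ E(G2) ✓
  (4,5) → (φ(4),φ(5)) = (1,4) ∈ E(G2) ✓
  (5,6) → (φ(5),φ(6)) = (3,4) ∈ E(G2) ✓
All 12 edges of G1 map to edges of G2, and |E(G1)| = |E(G2)| = 12, so φ is a bijection on edges as well as vertices. Hence G1 ≅ G2.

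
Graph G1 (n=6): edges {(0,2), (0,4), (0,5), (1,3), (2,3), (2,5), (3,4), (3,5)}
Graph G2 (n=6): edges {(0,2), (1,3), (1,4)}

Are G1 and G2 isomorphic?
No, not isomorphic

The graphs are NOT isomorphic.

Connected components of G1: 1 component(s) with vertex sets [[0, 1, 2, 3, 4, 5]], sizes [6].
Connected components of G2: 3 component(s) with vertex sets [[5], [0, 2], [1, 3, 4]], sizes [1, 2, 3].
The number of connected components (and the multiset of component sizes) is an isomorphism invariant — an isomorphism maps each component of G1 bijectively onto a component of G2. Since G1 has 1 component(s) and G2 has 3, they cannot be isomorphic.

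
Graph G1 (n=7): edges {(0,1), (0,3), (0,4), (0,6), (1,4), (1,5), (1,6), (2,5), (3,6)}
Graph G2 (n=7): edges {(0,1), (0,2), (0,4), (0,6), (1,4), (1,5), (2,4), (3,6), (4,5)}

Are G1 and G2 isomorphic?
Yes, isomorphic

The graphs are isomorphic.
One valid mapping φ: V(G1) → V(G2): 0→4, 1→0, 2→3, 3→5, 4→2, 5→6, 6→1

Verify φ preserves adjacency — for each edge of G1, its image is an edge of G2:
  (0,1) → (φ(0),φ(1)) = (0,4) ∈ E(G2) ✓
  (0,3) → (φ(0),φ(3)) = (4,5) ∈ E(G2) ✓
  (0,4) → (φ(0),φ(4)) = (2,4) ∈ E(G2) ✓
  (0,6) → (φ(0),φ(6)) = (1,4) ∈ E(G2) ✓
  (1,4) → (φ(1),φ(4)) = (0,2) ∈ E(G2) ✓
  (1,5) → (φ(1),φ(5)) = (0,6) ∈ E(G2) ✓
  (1,6) → (φ(1),φ(6)) = (0,1) ∈ E(G2) ✓
  (2,5) → (φ(2),φ(5)) = (3,6) ∈ E(G2) ✓
  (3,6) → (φ(3),φ(6)) = (1,5) ∈ E(G2) ✓
All 9 edges of G1 map to edges of G2, and |E(G1)| = |E(G2)| = 9, so φ is a bijection on edges as well as vertices. Hence G1 ≅ G2.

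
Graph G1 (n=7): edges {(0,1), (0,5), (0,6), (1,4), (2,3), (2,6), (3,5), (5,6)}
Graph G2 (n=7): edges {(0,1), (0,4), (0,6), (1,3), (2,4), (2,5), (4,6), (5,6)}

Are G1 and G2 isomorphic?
Yes, isomorphic

The graphs are isomorphic.
One valid mapping φ: V(G1) → V(G2): 0→0, 1→1, 2→2, 3→5, 4→3, 5→6, 6→4

Verify φ preserves adjacency — for each edge of G1, its image is an edge of G2:
  (0,1) → (φ(0),φ(1)) = (0,1) ∈ E(G2) ✓
  (0,5) → (φ(0),φ(5)) = (0,6) ∈ E(G2) ✓
  (0,6) → (φ(0),φ(6)) = (0,4) ∈ E(G2) ✓
  (1,4) → (φ(1),φ(4)) = (1,3) ∈ E(G2) ✓
  (2,3) → (φ(2),φ(3)) = (2,5) ∈ E(G2) ✓
  (2,6) → (φ(2),φ(6)) = (2,4) ∈ E(G2) ✓
  (3,5) → (φ(3),φ(5)) = (5,6) ∈ E(G2) ✓
  (5,6) → (φ(5),φ(6)) = (4,6) ∈ E(G2) ✓
All 8 edges of G1 map to edges of G2, and |E(G1)| = |E(G2)| = 8, so φ is a bijection on edges as well as vertices. Hence G1 ≅ G2.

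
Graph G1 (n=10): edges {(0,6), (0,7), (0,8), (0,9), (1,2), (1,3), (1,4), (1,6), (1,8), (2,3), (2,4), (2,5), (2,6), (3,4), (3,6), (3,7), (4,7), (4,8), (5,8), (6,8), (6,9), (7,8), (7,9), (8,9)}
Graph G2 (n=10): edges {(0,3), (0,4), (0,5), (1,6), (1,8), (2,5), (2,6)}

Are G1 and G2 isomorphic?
No, not isomorphic

The graphs are NOT isomorphic.

Connected components of G1: 1 component(s) with vertex sets [[0, 1, 2, 3, 4, 5, 6, 7, 8, 9]], sizes [10].
Connected components of G2: 3 component(s) with vertex sets [[7], [9], [0, 1, 2, 3, 4, 5, 6, 8]], sizes [1, 1, 8].
The number of connected components (and the multiset of component sizes) is an isomorphism invariant — an isomorphism maps each component of G1 bijectively onto a component of G2. Since G1 has 1 component(s) and G2 has 3, they cannot be isomorphic.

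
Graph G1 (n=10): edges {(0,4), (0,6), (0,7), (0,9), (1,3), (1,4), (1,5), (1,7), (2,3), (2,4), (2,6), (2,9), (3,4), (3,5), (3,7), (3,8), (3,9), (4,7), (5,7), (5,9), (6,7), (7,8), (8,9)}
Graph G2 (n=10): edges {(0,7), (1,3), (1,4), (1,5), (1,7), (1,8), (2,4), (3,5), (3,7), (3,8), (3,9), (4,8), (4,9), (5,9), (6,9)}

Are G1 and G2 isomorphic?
No, not isomorphic

The graphs are NOT isomorphic.

Degrees in G1: deg(0)=4, deg(1)=4, deg(2)=4, deg(3)=7, deg(4)=5, deg(5)=4, deg(6)=3, deg(7)=7, deg(8)=3, deg(9)=5.
Sorted degree sequence of G1: [7, 7, 5, 5, 4, 4, 4, 4, 3, 3].
Degrees in G2: deg(0)=1, deg(1)=5, deg(2)=1, deg(3)=5, deg(4)=4, deg(5)=3, deg(6)=1, deg(7)=3, deg(8)=3, deg(9)=4.
Sorted degree sequence of G2: [5, 5, 4, 4, 3, 3, 3, 1, 1, 1].
The (sorted) degree sequence is an isomorphism invariant, so since G1 and G2 have different degree sequences they cannot be isomorphic.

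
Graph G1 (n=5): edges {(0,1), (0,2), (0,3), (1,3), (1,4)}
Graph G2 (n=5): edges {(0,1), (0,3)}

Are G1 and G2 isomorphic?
No, not isomorphic

The graphs are NOT isomorphic.

Counting triangles (3-cliques): G1 has 1, G2 has 0.
Triangle count is an isomorphism invariant, so differing triangle counts rule out isomorphism.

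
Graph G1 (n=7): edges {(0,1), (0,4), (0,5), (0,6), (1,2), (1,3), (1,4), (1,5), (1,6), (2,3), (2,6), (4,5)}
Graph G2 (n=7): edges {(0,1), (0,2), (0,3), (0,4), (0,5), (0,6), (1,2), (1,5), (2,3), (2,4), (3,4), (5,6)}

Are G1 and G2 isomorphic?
Yes, isomorphic

The graphs are isomorphic.
One valid mapping φ: V(G1) → V(G2): 0→2, 1→0, 2→5, 3→6, 4→4, 5→3, 6→1

Verify φ preserves adjacency — for each edge of G1, its image is an edge of G2:
  (0,1) → (φ(0),φ(1)) = (0,2) ∈ E(G2) ✓
  (0,4) → (φ(0),φ(4)) = (2,4) ∈ E(G2) ✓
  (0,5) → (φ(0),φ(5)) = (2,3) ∈ E(G2) ✓
  (0,6) → (φ(0),φ(6)) = (1,2) ∈ E(G2) ✓
  (1,2) → (φ(1),φ(2)) = (0,5) ∈ E(G2) ✓
  (1,3) → (φ(1),φ(3)) = (0,6) ∈ E(G2) ✓
  (1,4) → (φ(1),φ(4)) = (0,4) ∈ E(G2) ✓
  (1,5) → (φ(1),φ(5)) = (0,3) ∈ E(G2) ✓
  (1,6) → (φ(1),φ(6)) = (0,1) ∈ E(G2) ✓
  (2,3) → (φ(2),φ(3)) = (5,6) ∈ E(G2) ✓
  (2,6) → (φ(2),φ(6)) = (1,5) ∈ E(G2) ✓
  (4,5) → (φ(4),φ(5)) = (3,4) ∈ E(G2) ✓
All 12 edges of G1 map to edges of G2, and |E(G1)| = |E(G2)| = 12, so φ is a bijection on edges as well as vertices. Hence G1 ≅ G2.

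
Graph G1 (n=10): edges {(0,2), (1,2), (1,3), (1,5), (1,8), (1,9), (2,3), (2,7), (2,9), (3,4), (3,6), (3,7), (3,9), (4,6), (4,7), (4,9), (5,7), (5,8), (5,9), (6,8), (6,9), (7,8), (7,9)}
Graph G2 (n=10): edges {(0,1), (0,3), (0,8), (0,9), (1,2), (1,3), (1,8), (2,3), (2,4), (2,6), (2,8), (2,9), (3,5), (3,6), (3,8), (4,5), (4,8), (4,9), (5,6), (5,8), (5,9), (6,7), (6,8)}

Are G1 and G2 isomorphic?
Yes, isomorphic

The graphs are isomorphic.
One valid mapping φ: V(G1) → V(G2): 0→7, 1→5, 2→6, 3→3, 4→1, 5→4, 6→0, 7→2, 8→9, 9→8

Verify φ preserves adjacency — for each edge of G1, its image is an edge of G2:
  (0,2) → (φ(0),φ(2)) = (6,7) ∈ E(G2) ✓
  (1,2) → (φ(1),φ(2)) = (5,6) ∈ E(G2) ✓
  (1,3) → (φ(1),φ(3)) = (3,5) ∈ E(G2) ✓
  (1,5) → (φ(1),φ(5)) = (4,5) ∈ E(G2) ✓
  (1,8) → (φ(1),φ(8)) = (5,9) ∈ E(G2) ✓
  (1,9) → (φ(1),φ(9)) = (5,8) ∈ E(G2) ✓
  (2,3) → (φ(2),φ(3)) = (3,6) ∈ E(G2) ✓
  (2,7) → (φ(2),φ(7)) = (2,6) ∈ E(G2) ✓
  (2,9) → (φ(2),φ(9)) = (6,8) ∈ E(G2) ✓
  (3,4) → (φ(3),φ(4)) = (1,3) ∈ E(G2) ✓
  (3,6) → (φ(3),φ(6)) = (0,3) ∈ E(G2) ✓
  (3,7) → (φ(3),φ(7)) = (2,3) ∈ E(G2) ✓
  (3,9) → (φ(3),φ(9)) = (3,8) ∈ E(G2) ✓
  (4,6) → (φ(4),φ(6)) = (0,1) ∈ E(G2) ✓
  (4,7) → (φ(4),φ(7)) = (1,2) ∈ E(G2) ✓
  (4,9) → (φ(4),φ(9)) = (1,8) ∈ E(G2) ✓
  (5,7) → (φ(5),φ(7)) = (2,4) ∈ E(G2) ✓
  (5,8) → (φ(5),φ(8)) = (4,9) ∈ E(G2) ✓
  (5,9) → (φ(5),φ(9)) = (4,8) ∈ E(G2) ✓
  (6,8) → (φ(6),φ(8)) = (0,9) ∈ E(G2) ✓
  (6,9) → (φ(6),φ(9)) = (0,8) ∈ E(G2) ✓
  (7,8) → (φ(7),φ(8)) = (2,9) ∈ E(G2) ✓
  (7,9) → (φ(7),φ(9)) = (2,8) ∈ E(G2) ✓
All 23 edges of G1 map to edges of G2, and |E(G1)| = |E(G2)| = 23, so φ is a bijection on edges as well as vertices. Hence G1 ≅ G2.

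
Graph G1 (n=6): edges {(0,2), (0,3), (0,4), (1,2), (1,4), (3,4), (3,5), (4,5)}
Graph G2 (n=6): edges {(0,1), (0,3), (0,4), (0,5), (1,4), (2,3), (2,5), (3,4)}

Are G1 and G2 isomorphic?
Yes, isomorphic

The graphs are isomorphic.
One valid mapping φ: V(G1) → V(G2): 0→3, 1→5, 2→2, 3→4, 4→0, 5→1

Verify φ preserves adjacency — for each edge of G1, its image is an edge of G2:
  (0,2) → (φ(0),φ(2)) = (2,3) ∈ E(G2) ✓
  (0,3) → (φ(0),φ(3)) = (3,4) ∈ E(G2) ✓
  (0,4) → (φ(0),φ(4)) = (0,3) ∈ E(G2) ✓
  (1,2) → (φ(1),φ(2)) = (2,5) ∈ E(G2) ✓
  (1,4) → (φ(1),φ(4)) = (0,5) ∈ E(G2) ✓
  (3,4) → (φ(3),φ(4)) = (0,4) ∈ E(G2) ✓
  (3,5) → (φ(3),φ(5)) = (1,4) ∈ E(G2) ✓
  (4,5) → (φ(4),φ(5)) = (0,1) ∈ E(G2) ✓
All 8 edges of G1 map to edges of G2, and |E(G1)| = |E(G2)| = 8, so φ is a bijection on edges as well as vertices. Hence G1 ≅ G2.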